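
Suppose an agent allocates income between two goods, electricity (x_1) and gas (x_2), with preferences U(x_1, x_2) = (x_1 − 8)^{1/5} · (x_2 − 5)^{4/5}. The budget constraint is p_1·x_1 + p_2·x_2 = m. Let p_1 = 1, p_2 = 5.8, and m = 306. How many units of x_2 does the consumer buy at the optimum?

x_2* = 42.1034

Let x_1' = x_1−8, x_2' = x_2−5. MRS = (1/4)·x_2'/x_1' = p_1/p_2.
After buying the subsistence bundle (8, 5), a share 0.2 of the remaining income goes to x_1: x_1* = 8 + 0.2·(m − 8p_1 − 5p_2)/p_1.
Discretionary income = 306 − 8·1 − 5·5.8 = 269; x_2* = 5 + 0.8·269/5.8 = 42.1034.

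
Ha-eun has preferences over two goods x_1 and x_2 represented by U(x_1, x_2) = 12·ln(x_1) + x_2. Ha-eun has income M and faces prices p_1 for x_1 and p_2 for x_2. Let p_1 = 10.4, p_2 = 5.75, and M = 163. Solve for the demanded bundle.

x_1* = 6.6346, x_2* = 16.3478

At the given prices: x_1* = 12·5.75/10.4 = 6.6346, and x_2* = 16.3478.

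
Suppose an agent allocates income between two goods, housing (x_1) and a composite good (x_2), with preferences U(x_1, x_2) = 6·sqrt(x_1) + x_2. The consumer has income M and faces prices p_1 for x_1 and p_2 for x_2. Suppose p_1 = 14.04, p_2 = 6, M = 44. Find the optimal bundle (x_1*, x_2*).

x_1* = 1.6437, x_2* = 3.4872

Utility is quasi-linear in x_2; the FOC for x_1 is 3/√x_1 = p_1/p_2.
Thus x_1* = (3·p_2/p_1)² — independent of M — with the rest of income spent on x_2.
Plugging in: x_1* = (3·6/14.04)² = 1.6437, x_2* = 3.4872.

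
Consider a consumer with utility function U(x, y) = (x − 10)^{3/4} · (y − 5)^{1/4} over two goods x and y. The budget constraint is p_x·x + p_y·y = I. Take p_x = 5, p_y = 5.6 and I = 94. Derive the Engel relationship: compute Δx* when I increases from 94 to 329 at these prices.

Let x' = x−10, y' = y−5. MRS = 3·y'/x' = p_x/p_y.
After buying the subsistence bundle (10, 5), a share 0.75 of the remaining income goes to x: x* = 10 + 0.75·(I − 10p_x − 5p_y)/p_x.
Discretionary income = 94 − 10·5 − 5·5.6 = 16; x* = 10 + 0.75·16/5 = 12.4.
At I' = 329: x* = 47.65. Change: 47.65 − 12.4 = 35.25.

Δx* = 35.25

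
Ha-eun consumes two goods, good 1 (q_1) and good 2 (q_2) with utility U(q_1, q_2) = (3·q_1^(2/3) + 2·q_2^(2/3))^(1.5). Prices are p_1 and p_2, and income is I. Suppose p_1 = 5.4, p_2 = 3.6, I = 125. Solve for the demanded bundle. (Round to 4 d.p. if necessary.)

q_1* = 13.8889, q_2* = 13.8889

Numerically q_2/q_1 = 1, so q_1* = 125/(5.4 + 3.6·1) = 13.8889 and q_2* = 1·13.8889 = 13.8889.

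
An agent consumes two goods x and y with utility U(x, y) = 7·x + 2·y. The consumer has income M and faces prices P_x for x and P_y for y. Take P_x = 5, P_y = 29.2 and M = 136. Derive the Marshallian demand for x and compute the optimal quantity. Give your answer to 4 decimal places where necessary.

x* = 27.2

Linear utility — the consumer picks whichever good has higher MU/price: 7/5 = 1.4 vs 2/29.2 = 0.0685.
x gives more utility per dollar, so spend all income on x: x* = M/P_x, y* = 0.
Numerically: x* = 27.2, y* = 0.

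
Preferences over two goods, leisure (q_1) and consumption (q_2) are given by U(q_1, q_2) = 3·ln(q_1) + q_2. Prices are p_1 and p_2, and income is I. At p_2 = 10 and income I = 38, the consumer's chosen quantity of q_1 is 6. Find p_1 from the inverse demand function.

p_1 = 5

Set MRS = p_1/p_2: (3/q_1)/1 = p_1/p_2.
So q_1*(p_1,p_2) = 3·p_2/p_1, independent of income; and q_2* = (I − 3·p_2)/p_2.
Set q_1* = 6 in the demand function and solve for p_1: p_1 = 5.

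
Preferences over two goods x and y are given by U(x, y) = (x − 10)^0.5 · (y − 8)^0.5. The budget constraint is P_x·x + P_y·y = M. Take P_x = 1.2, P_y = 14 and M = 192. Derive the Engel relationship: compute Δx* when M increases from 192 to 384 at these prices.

Let x' = x−10, y' = y−8. MRS = y'/x' = P_x/P_y.
After buying the subsistence bundle (10, 8), a share 0.5 of the remaining income goes to x: x* = 10 + 0.5·(M − 10P_x − 8P_y)/P_x.
Discretionary income = 192 − 10·1.2 − 8·14 = 68; x* = 10 + 0.5·68/1.2 = 38.3333.
At M' = 384: x* = 118.3333. Change: 118.3333 − 38.3333 = 80.

Δx* = 80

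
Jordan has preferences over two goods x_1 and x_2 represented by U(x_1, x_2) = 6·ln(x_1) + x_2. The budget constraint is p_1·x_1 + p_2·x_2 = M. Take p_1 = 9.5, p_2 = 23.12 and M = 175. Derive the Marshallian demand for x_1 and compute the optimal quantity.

Set MRS = p_1/p_2: (6/x_1)/1 = p_1/p_2.
So x_1*(p_1,p_2) = 6·p_2/p_1, independent of income; and x_2* = (M − 6·p_2)/p_2.
At the given prices: x_1* = 6·23.12/9.5 = 14.6021.

x_1* = 14.6021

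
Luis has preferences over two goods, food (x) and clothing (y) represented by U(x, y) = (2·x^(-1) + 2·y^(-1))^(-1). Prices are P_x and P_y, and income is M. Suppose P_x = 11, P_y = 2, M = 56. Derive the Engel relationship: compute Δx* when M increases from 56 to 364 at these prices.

Δx* = 19.6298

From the CES first-order condition, (y/x)^(2) = P_x/P_y.
Solve for the ratio: y/x = [P_x/P_y]^(0.5).
Substitute y = (y/x)·x into the budget: x* = M/(P_x + P_y·(y/x)).
Numerically y/x = 2.345208, so x* = 56/(11 + 2·2.345208) = 3.5691.
At M' = 364: x* = 23.1989. Change: 23.1989 − 3.5691 = 19.6298.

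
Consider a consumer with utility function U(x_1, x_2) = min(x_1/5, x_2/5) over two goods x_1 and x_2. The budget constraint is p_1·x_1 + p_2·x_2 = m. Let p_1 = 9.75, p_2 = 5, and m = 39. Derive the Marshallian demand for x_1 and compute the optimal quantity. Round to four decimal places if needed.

Leontief preferences: the optimum is at the kink where x_1/5 = x_2/5, i.e. x_2 = x_1.
Budget: p_1·x_1 + p_2·x_1 = m, so (5·p_1 + 5·p_2)·x_1 = 5·m.
Demand: x_1*(p_1,p_2,m) = 5·m/(5·p_1 + 5·p_2), x_2* = 5·m/(5·p_1 + 5·p_2).
Here 5·9.75 + 5·5 = 73.75, giving x_1* = 2.6441.

x_1* = 2.6441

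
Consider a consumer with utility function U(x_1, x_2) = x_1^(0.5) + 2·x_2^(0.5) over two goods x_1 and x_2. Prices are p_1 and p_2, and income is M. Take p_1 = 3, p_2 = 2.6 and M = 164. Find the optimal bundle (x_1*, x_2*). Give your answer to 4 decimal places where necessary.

MU_x_1 ∝ x_1^(-0.5), MU_x_2 ∝ 2·x_2^(-0.5), so MRS = (1/2)·(x_2/x_1)^(0.5) = p_1/p_2.
Solve for the ratio: x_2/x_1 = [2·p_1/p_2]^(2).
Substitute x_2 = (x_2/x_1)·x_1 into the budget: x_1* = M/(p_1 + p_2·(x_2/x_1)).
Numerically x_2/x_1 = 5.325444, so x_1* = 164/(3 + 2.6·5.325444) = 9.7352 and x_2* = 5.325444·9.7352 = 51.844.

x_1* = 9.7352, x_2* = 51.844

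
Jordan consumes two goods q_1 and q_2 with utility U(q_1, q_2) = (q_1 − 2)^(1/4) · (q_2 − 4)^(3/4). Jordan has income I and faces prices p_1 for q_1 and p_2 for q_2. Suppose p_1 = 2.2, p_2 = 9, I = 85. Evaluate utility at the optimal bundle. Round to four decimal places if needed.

V = 4.0163

Let q_1' = q_1−2, q_2' = q_2−4. MRS = (1/3)·q_2'/q_1' = p_1/p_2.
After buying the subsistence bundle (2, 4), a share 0.25 of the remaining income goes to q_1: q_1* = 2 + 0.25·(I − 2p_1 − 4p_2)/p_1.
Discretionary income = 85 − 2·2.2 − 4·9 = 44.6; q_1* = 2 + 0.25·44.6/2.2 = 7.0682; q_2* = 4 + 0.75·44.6/9 = 7.7167.
Utility at the optimum: U(7.0682, 7.7167) = 4.0163.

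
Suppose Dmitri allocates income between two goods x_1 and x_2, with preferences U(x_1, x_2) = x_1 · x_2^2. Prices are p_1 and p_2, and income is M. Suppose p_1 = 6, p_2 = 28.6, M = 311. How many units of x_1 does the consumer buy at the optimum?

MU_x_1/MU_x_2 = (x_2)/(2·x_1); tangency sets this equal to p_1/p_2.
Rearranging, p_2·x_2 = 2·p_1·x_1. Substituting into the budget gives p_1·x_1·(1 + 2) = M.
Demand: x_1*(p_1,p_2,M) = 1/3·M/p_1 and x_2* = 2/3·M/p_2.
At p_1=6, p_2=28.6, M=311: x_1* = 1/3·311/6 = 17.2778.

x_1* = 17.2778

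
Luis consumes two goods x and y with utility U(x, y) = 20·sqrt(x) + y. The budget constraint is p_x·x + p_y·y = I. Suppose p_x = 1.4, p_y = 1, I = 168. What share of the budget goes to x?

Solve: √x = 10·p_y/p_x, so x*(p_x,p_y) = (10·p_y/p_x)², and y* = (I − p_x·x*)/p_y.
Plugging in: x* = (10·1/1.4)² = 51.0204, y* = 96.5714.
Expenditure on x: 1.4·51.0204 = 71.4286; share = 0.4252.

share on x = 0.4252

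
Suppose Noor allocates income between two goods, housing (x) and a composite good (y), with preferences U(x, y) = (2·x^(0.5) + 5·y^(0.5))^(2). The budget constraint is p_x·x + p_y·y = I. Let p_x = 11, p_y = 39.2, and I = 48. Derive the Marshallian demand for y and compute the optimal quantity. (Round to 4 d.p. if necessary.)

y* = 0.7798

MRS = MU_x/MU_y = (2/5)·(y/x)^(0.5). Set equal to p_x/p_y.
Solve for the ratio: y/x = [(5/2)·p_x/p_y]^(2).
Substitute y = (y/x)·x into the budget: x* = I/(p_x + p_y·(y/x)).
Numerically y/x = 0.492145, so x* = 48/(11 + 39.2·0.492145) = 1.5846 and y* = 0.492145·1.5846 = 0.7798.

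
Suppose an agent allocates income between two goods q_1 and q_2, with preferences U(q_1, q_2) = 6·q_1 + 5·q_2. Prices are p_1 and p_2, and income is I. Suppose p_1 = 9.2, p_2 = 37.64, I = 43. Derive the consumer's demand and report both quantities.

q_1* = 4.6739, q_2* = 0

Linear utility — the consumer picks whichever good has higher MU/price: 6/9.2 = 0.6522 vs 5/37.64 = 0.1328.
q_1 gives more utility per dollar, so spend all income on q_1: q_1* = I/p_1, q_2* = 0.
Numerically: q_1* = 4.6739, q_2* = 0.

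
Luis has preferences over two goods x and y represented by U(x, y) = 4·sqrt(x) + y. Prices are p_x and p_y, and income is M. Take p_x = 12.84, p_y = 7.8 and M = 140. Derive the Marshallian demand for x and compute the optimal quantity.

MU_x = 2/√x, MU_y = 1. Tangency: 2/√x = p_x/p_y.
Solve: √x = 2·p_y/p_x, so x*(p_x,p_y) = (2·p_y/p_x)², and y* = (M − p_x·x*)/p_y.
Plugging in: x* = (2·7.8/12.84)² = 1.4761.

x* = 1.4761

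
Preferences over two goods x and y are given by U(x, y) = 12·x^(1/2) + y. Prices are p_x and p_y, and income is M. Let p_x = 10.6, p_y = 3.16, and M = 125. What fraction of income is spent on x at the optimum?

share on x = 0.2713

Utility is quasi-linear in y; the FOC for x is 6/√x = p_x/p_y.
Solve: √x = 6·p_y/p_x, so x*(p_x,p_y) = (6·p_y/p_x)², and y* = (M − p_x·x*)/p_y.
Plugging in: x* = (6·3.16/10.6)² = 3.1994, y* = 28.8249.
Expenditure on x: 10.6·3.1994 = 33.9134; share = 0.2713.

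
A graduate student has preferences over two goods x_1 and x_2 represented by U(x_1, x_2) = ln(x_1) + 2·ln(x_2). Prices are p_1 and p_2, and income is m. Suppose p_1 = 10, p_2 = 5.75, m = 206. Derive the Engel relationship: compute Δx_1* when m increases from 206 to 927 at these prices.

Δx_1* = 24.0333

Tangency: MRS = (1/2)·x_2/x_1 = p_1/p_2.
Rearranging, p_2·x_2 = 2·p_1·x_1. Substituting into the budget gives p_1·x_1·(1 + 2) = m.
Demand: x_1*(p_1,p_2,m) = 1/3·m/p_1 and x_2* = 2/3·m/p_2.
At p_1=10, p_2=5.75, m=206: x_1* = 1/3·206/10 = 6.8667.
At m' = 927: x_1* = 30.9. Change: 30.9 − 6.8667 = 24.0333.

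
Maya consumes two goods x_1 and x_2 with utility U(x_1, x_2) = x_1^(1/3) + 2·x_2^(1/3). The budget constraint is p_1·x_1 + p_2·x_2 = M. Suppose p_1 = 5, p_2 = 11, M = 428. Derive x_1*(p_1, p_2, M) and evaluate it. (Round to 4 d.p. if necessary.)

x_1* = 29.4469

With the ratio pinned down, the budget gives x_1* = M/(p_1 + p_2·(x_2/x_1)) and x_2* = (x_2/x_1)·x_1*.
Numerically x_2/x_1 = 0.866784, so x_1* = 428/(5 + 11·0.866784) = 29.4469.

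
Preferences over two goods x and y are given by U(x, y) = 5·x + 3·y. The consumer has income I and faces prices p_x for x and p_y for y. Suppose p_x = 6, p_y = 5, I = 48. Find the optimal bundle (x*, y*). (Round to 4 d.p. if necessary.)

x gives more utility per dollar, so spend all income on x: x* = I/p_x, y* = 0.
Numerically: x* = 8, y* = 0.

x* = 8, y* = 0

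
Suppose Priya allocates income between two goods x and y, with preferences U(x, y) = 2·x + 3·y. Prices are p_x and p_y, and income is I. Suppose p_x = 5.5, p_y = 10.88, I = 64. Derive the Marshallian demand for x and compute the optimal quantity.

Perfect substitutes: compare marginal utility per dollar. 2/p_x vs 3/p_y → 0.3636 vs 0.2757.
x gives more utility per dollar, so spend all income on x: x* = I/p_x, y* = 0.
Numerically: x* = 11.6364, y* = 0.

x* = 11.6364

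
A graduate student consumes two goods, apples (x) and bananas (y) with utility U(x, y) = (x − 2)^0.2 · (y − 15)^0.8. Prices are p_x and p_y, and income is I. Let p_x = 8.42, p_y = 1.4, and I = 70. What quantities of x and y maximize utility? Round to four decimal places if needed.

x* = 2.7639, y* = 33.3771

This is Cobb-Douglas in (x−2, y−15): tangency gives 0.2·p_y·(y−15) = 0.8·p_x·(x−2).
After buying the subsistence bundle (2, 15), a share 0.2 of the remaining income goes to x: x* = 2 + 0.2·(I − 2p_x − 15p_y)/p_x.
Discretionary income = 70 − 2·8.42 − 15·1.4 = 32.16; x* = 2 + 0.2·32.16/8.42 = 2.7639; y* = 15 + 0.8·32.16/1.4 = 33.3771.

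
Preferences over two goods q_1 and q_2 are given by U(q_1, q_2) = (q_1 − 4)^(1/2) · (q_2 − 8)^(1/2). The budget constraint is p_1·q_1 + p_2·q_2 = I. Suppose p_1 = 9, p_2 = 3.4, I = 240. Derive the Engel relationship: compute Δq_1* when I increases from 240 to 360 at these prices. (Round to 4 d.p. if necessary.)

Δq_1* = 6.6667

This is Cobb-Douglas in (q_1−4, q_2−8): tangency gives 0.5·p_2·(q_2−8) = 0.5·p_1·(q_1−4).
Substituting into the budget: q_1* = 4 + 0.5·(I − 4·p_1 − 8·p_2)/p_1, and q_2* = 8 + 0.5·(…)/p_2.
Discretionary income = 240 − 4·9 − 8·3.4 = 176.8; q_1* = 4 + 0.5·176.8/9 = 13.8222.
At I' = 360: q_1* = 20.4889. Change: 20.4889 − 13.8222 = 6.6667.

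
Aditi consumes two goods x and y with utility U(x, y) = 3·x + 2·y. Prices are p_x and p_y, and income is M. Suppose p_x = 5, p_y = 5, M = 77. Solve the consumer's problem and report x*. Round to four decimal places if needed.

Linear utility — the consumer picks whichever good has higher MU/price: 3/5 = 0.6 vs 2/5 = 0.4.
x gives more utility per dollar, so spend all income on x: x* = M/p_x, y* = 0.
Numerically: x* = 15.4, y* = 0.

x* = 15.4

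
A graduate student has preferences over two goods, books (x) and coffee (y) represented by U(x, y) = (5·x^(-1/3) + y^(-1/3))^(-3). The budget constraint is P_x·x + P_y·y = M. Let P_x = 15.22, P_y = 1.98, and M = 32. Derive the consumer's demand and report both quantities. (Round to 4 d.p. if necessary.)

From the CES first-order condition, 5·(y/x)^(4/3) = P_x/P_y.
Hence y/x = ((1/5)·P_x/P_y)^(1/(4/3)), i.e. raised to the 0.75 power.
With the ratio pinned down, the budget gives x* = M/(P_x + P_y·(y/x)) and y* = (y/x)·x*.
Numerically y/x = 1.380653, so x* = 32/(15.22 + 1.98·1.380653) = 1.7824 and y* = 1.380653·1.7824 = 2.4608.

x* = 1.7824, y* = 2.4608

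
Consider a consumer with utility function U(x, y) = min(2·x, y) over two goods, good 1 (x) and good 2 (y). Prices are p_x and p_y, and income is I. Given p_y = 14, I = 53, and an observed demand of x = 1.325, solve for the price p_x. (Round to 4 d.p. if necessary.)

p_x = 12

Leontief preferences: the optimum is at the kink where x/1 = y/2, i.e. y = 2·x.
Budget: p_x·x + p_y·2·x = I, so (p_x + 2·p_y)·x = I.
Demand: x*(p_x,p_y,I) = I/(p_x + 2·p_y), y* = 2·I/(p_x + 2·p_y).
Set x* = 1.325 in the demand function and solve for p_x: p_x = 12.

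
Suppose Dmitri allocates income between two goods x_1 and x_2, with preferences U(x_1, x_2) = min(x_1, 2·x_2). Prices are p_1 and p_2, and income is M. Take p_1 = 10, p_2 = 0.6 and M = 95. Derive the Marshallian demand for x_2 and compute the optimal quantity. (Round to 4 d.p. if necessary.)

With perfect complements, no substitution: consume in ratio x_1:x_2 = 2:1.
Budget: p_1·x_1 + p_2·(1/2)·x_1 = M, so (2·p_1 + p_2)·x_1 = 2·M.
Demand: x_1*(p_1,p_2,M) = 2·M/(2·p_1 + p_2), x_2* = M/(2·p_1 + p_2).
Here 2·10 + 0.6 = 20.6, giving x_2* = 4.6117.

x_2* = 4.6117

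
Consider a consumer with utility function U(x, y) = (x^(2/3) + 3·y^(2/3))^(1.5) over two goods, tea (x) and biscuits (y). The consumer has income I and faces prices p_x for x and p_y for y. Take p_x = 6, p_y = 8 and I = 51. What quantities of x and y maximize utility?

From the CES first-order condition, (1/3)·(y/x)^(1/3) = p_x/p_y.
Solve for the ratio: y/x = [3·p_x/p_y]^(3).
With the ratio pinned down, the budget gives x* = I/(p_x + p_y·(y/x)) and y* = (y/x)·x*.
Numerically y/x = 11.390625, so x* = 51/(6 + 8·11.390625) = 0.5251 and y* = 11.390625·0.5251 = 5.9812.

x* = 0.5251, y* = 5.9812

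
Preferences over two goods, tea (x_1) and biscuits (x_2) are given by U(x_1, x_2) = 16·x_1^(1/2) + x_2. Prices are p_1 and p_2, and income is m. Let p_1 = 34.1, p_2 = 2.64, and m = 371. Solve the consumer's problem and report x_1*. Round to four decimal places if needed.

MU_x_1 = 8/√x_1, MU_x_2 = 1. Tangency: 8/√x_1 = p_1/p_2.
Thus x_1* = (8·p_2/p_1)² — independent of m — with the rest of income spent on x_2.
Plugging in: x_1* = (8·2.64/34.1)² = 0.3836.

x_1* = 0.3836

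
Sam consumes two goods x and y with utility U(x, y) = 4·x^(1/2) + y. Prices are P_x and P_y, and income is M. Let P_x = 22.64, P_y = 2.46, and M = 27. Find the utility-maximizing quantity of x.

x* = 0.0472

Utility is quasi-linear in y; the FOC for x is 2/√x = P_x/P_y.
Thus x* = (2·P_y/P_x)² — independent of M — with the rest of income spent on y.
Plugging in: x* = (2·2.46/22.64)² = 0.0472.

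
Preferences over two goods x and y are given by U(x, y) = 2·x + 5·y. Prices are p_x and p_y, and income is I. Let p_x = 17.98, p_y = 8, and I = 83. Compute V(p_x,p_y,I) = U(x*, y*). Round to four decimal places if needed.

Numerically: x* = 0, y* = 10.375.
Utility at the optimum: U(0, 10.375) = 51.875.

V = 51.875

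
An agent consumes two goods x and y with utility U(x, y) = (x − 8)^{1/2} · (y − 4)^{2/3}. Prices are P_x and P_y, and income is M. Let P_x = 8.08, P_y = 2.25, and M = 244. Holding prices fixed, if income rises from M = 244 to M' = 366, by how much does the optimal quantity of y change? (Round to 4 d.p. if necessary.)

Δy* = 30.9841

MRS = (3/4)·(y−4)/(x−8). Tangency with P_x/P_y gives y−4 = (4/3)·(P_x/P_y)·(x−8).
After buying the subsistence bundle (8, 4), a share 3/7 of the remaining income goes to x: x* = 8 + 3/7·(M − 8P_x − 4P_y)/P_x.
Discretionary income = 244 − 8·8.08 − 4·2.25 = 170.36; y* = 4 + 4/7·170.36/2.25 = 47.266.
At M' = 366: y* = 78.2502. Change: 78.2502 − 47.266 = 30.9841.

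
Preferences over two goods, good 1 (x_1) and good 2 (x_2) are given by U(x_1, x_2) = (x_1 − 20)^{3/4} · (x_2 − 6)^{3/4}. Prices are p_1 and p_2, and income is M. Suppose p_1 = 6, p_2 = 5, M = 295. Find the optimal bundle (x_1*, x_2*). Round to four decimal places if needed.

This is Cobb-Douglas in (x_1−20, x_2−6): tangency gives 0.75·p_2·(x_2−6) = 0.75·p_1·(x_1−20).
Substituting into the budget: x_1* = 20 + 0.5·(M − 20·p_1 − 6·p_2)/p_1, and x_2* = 6 + 0.5·(…)/p_2.
Discretionary income = 295 − 20·6 − 6·5 = 145; x_1* = 20 + 0.5·145/6 = 32.0833; x_2* = 6 + 0.5·145/5 = 20.5.

x_1* = 32.0833, x_2* = 20.5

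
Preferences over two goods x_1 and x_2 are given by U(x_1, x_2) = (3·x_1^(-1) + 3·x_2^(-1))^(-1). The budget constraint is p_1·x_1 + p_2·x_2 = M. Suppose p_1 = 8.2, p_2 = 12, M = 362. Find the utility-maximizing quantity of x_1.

MU_x_1 ∝ 3·x_1^(-2), MU_x_2 ∝ 3·x_2^(-2), so MRS = (x_2/x_1)^(2) = p_1/p_2.
Solve for the ratio: x_2/x_1 = [p_1/p_2]^(0.5).
With the ratio pinned down, the budget gives x_1* = M/(p_1 + p_2·(x_2/x_1)) and x_2* = (x_2/x_1)·x_1*.
Numerically x_2/x_1 = 0.82664, so x_1* = 362/(8.2 + 12·0.82664) = 19.9783.

x_1* = 19.9783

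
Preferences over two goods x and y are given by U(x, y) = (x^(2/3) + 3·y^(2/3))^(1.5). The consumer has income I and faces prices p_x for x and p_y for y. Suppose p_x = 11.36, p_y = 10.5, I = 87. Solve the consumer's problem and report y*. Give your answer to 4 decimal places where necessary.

MU_x ∝ x^(-1/3), MU_y ∝ 3·y^(-1/3), so MRS = (1/3)·(y/x)^(1/3) = p_x/p_y.
Hence y/x = (3·p_x/p_y)^(1/(1/3)), i.e. raised to the 3 power.
With the ratio pinned down, the budget gives x* = I/(p_x + p_y·(y/x)) and y* = (y/x)·x*.
Numerically y/x = 34.1925, so x* = 87/(11.36 + 10.5·34.1925) = 0.2349 and y* = 34.1925·0.2349 = 8.0316.

y* = 8.0316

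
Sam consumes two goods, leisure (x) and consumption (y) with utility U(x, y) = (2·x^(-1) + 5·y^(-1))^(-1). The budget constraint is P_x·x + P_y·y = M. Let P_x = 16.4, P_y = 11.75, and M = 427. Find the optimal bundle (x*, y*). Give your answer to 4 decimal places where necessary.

x* = 11.1346, y* = 20.7993

With the ratio pinned down, the budget gives x* = M/(P_x + P_y·(y/x)) and y* = (y/x)·x*.
Numerically y/x = 1.867983, so x* = 427/(16.4 + 11.75·1.867983) = 11.1346 and y* = 1.867983·11.1346 = 20.7993.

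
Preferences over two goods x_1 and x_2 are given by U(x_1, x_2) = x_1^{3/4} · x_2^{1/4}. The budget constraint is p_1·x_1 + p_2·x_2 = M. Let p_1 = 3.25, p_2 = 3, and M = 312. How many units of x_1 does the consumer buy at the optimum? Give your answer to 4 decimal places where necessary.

The MRS is 3·x_2/x_1. Set MRS = p_1/p_2.
Rearranging, p_2·x_2 = (1/3)·p_1·x_1. Substituting into the budget gives p_1·x_1·(1 + (1/3)) = M.
Demand: x_1*(p_1,p_2,M) = 0.75·M/p_1 and x_2* = 0.25·M/p_2.
At p_1=3.25, p_2=3, M=312: x_1* = 0.75·312/3.25 = 72.

x_1* = 72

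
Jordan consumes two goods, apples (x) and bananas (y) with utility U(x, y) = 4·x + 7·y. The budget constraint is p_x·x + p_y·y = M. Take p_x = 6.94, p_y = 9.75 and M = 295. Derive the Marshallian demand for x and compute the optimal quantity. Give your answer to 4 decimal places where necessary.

x* = 0

Perfect substitutes: compare marginal utility per dollar. 4/p_x vs 7/p_y → 0.5764 vs 0.7179.
y gives more utility per dollar, so spend all income on y: y* = M/p_y, x* = 0.
Numerically: x* = 0, y* = 30.2564.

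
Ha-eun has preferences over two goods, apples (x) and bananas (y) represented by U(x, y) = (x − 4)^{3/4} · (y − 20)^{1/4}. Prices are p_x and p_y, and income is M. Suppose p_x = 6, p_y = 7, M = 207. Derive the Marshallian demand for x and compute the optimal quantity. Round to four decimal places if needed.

After buying the subsistence bundle (4, 20), a share 0.75 of the remaining income goes to x: x* = 4 + 0.75·(M − 4p_x − 20p_y)/p_x.
Discretionary income = 207 − 4·6 − 20·7 = 43; x* = 4 + 0.75·43/6 = 9.375.

x* = 9.375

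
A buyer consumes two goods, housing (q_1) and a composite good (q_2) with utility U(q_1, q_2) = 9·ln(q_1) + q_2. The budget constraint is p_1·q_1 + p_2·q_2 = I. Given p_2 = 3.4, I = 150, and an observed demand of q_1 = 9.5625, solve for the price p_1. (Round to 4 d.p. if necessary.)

p_1 = 3.2

MU_q_1 = 9/q_1, MU_q_2 = 1. Tangency: 9/q_1 = p_1/p_2.
So q_1*(p_1,p_2) = 9·p_2/p_1, independent of income; and q_2* = (I − 9·p_2)/p_2.
Set q_1* = 9.5625 in the demand function and solve for p_1: p_1 = 3.2.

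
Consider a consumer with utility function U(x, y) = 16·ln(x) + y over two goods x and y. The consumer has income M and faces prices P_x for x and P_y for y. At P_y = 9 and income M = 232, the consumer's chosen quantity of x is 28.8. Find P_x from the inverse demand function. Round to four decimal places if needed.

MU_x = 16/x, MU_y = 1. Tangency: 16/x = P_x/P_y.
So x*(P_x,P_y) = 16·P_y/P_x, independent of income; and y* = (M − 16·P_y)/P_y.
Set x* = 28.8 in the demand function and solve for P_x: P_x = 5.

P_x = 5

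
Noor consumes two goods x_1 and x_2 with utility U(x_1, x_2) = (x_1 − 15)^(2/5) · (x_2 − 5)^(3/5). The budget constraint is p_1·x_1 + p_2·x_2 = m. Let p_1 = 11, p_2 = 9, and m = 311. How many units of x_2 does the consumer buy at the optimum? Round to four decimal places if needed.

This is Cobb-Douglas in (x_1−15, x_2−5): tangency gives 0.4·p_2·(x_2−5) = 0.6·p_1·(x_1−15).
After buying the subsistence bundle (15, 5), a share 0.4 of the remaining income goes to x_1: x_1* = 15 + 0.4·(m − 15p_1 − 5p_2)/p_1.
Discretionary income = 311 − 15·11 − 5·9 = 101; x_2* = 5 + 0.6·101/9 = 11.7333.

x_2* = 11.7333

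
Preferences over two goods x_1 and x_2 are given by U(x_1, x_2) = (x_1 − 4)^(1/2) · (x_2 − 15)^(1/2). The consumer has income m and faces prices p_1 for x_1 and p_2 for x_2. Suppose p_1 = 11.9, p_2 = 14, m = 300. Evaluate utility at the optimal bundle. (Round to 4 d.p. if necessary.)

After buying the subsistence bundle (4, 15), a share 0.5 of the remaining income goes to x_1: x_1* = 4 + 0.5·(m − 4p_1 − 15p_2)/p_1.
Discretionary income = 300 − 4·11.9 − 15·14 = 42.4; x_1* = 4 + 0.5·42.4/11.9 = 5.7815; x_2* = 15 + 0.5·42.4/14 = 16.5143.
Utility at the optimum: U(5.7815, 16.5143) = 1.6425.

V = 1.6425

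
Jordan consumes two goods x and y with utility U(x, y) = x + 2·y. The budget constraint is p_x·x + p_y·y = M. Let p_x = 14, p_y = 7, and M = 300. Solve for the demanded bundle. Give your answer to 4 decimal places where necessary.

x* = 0, y* = 42.8571

Perfect substitutes: compare marginal utility per dollar. 1/p_x vs 2/p_y → 0.0714 vs 0.2857.
y gives more utility per dollar, so spend all income on y: y* = M/p_y, x* = 0.
Numerically: x* = 0, y* = 42.8571.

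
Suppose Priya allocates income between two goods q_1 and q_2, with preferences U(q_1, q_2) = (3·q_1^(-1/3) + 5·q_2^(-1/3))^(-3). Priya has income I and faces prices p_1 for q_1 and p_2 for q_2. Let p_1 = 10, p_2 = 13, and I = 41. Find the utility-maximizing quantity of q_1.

MRS = MU_q_1/MU_q_2 = (3/5)·(q_2/q_1)^(4/3). Set equal to p_1/p_2.
Hence q_2/q_1 = ((5/3)·p_1/p_2)^(1/(4/3)), i.e. raised to the 0.75 power.
Substitute q_2 = (q_2/q_1)·q_1 into the budget: q_1* = I/(p_1 + p_2·(q_2/q_1)).
Numerically q_2/q_1 = 1.204839, so q_1* = 41/(10 + 13·1.204839) = 1.5976.

q_1* = 1.5976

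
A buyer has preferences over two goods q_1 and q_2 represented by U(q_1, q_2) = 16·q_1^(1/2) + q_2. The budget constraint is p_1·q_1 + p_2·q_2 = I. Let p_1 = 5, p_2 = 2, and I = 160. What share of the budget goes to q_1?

share on q_1 = 0.32

MU_q_1 = 8/√q_1, MU_q_2 = 1. Tangency: 8/√q_1 = p_1/p_2.
Thus q_1* = (8·p_2/p_1)² — independent of I — with the rest of income spent on q_2.
Plugging in: q_1* = (8·2/5)² = 10.24, q_2* = 54.4.
Expenditure on q_1: 5·10.24 = 51.2; share = 0.32.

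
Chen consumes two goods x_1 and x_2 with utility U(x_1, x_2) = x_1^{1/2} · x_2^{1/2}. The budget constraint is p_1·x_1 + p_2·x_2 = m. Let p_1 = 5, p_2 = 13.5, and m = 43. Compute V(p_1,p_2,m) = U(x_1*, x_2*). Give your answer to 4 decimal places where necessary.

At p_1=5, p_2=13.5, m=43: x_1* = 0.5·43/5 = 4.3, x_2* = 1.5926.
Utility at the optimum: U(4.3, 1.5926) = 2.6169.

V = 2.6169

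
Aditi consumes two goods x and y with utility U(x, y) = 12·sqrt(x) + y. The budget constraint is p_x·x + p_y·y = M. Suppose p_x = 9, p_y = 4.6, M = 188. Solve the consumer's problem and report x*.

Plugging in: x* = (6·4.6/9)² = 9.4044.

x* = 9.4044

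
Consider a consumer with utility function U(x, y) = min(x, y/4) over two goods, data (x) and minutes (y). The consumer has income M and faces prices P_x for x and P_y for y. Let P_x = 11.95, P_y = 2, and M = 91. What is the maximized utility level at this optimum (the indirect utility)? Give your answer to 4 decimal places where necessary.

With perfect complements, no substitution: consume in ratio x:y = 1:4.
Budget: P_x·x + P_y·4·x = M, so (P_x + 4·P_y)·x = M.
Demand: x*(P_x,P_y,M) = M/(P_x + 4·P_y), y* = 4·M/(P_x + 4·P_y).
Here 11.95 + 4·2 = 19.95, giving x* = 4.5614 and y* = 18.2456.
Utility at the optimum: U(4.5614, 18.2456) = 4.5614.

V = 4.5614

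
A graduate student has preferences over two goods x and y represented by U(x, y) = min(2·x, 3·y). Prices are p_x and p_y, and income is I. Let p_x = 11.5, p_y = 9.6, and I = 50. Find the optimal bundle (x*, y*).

Demand: x*(p_x,p_y,I) = 3·I/(3·p_x + 2·p_y), y* = 2·I/(3·p_x + 2·p_y).
Here 3·11.5 + 2·9.6 = 53.7, giving x* = 2.7933 and y* = 1.8622.

x* = 2.7933, y* = 1.8622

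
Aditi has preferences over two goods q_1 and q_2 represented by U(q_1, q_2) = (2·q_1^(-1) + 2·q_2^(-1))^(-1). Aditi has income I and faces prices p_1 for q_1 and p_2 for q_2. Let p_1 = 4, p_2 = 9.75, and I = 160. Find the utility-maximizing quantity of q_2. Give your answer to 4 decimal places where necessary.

MU_q_1 ∝ 2·q_1^(-2), MU_q_2 ∝ 2·q_2^(-2), so MRS = (q_2/q_1)^(2) = p_1/p_2.
Hence q_2/q_1 = (p_1/p_2)^(1/(2)), i.e. raised to the 0.5 power.
With the ratio pinned down, the budget gives q_1* = I/(p_1 + p_2·(q_2/q_1)) and q_2* = (q_2/q_1)·q_1*.
Numerically q_2/q_1 = 0.640513, so q_1* = 160/(4 + 9.75·0.640513) = 15.6174 and q_2* = 0.640513·15.6174 = 10.0031.

q_2* = 10.0031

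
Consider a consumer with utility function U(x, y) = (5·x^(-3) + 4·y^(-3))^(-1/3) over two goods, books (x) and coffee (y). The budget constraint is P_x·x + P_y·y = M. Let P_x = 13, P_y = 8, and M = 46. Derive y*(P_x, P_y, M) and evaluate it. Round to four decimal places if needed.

y* = 2.2801

Substitute y = (y/x)·x into the budget: x* = M/(P_x + P_y·(y/x)).
Numerically y/x = 1.06779, so x* = 46/(13 + 8·1.06779) = 2.1353 and y* = 1.06779·2.1353 = 2.2801.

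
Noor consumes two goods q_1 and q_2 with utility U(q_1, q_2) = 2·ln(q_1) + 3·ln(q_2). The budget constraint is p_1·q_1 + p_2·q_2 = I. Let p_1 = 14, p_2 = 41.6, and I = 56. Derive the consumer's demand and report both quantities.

q_1* = 1.6, q_2* = 0.8077

Tangency: MRS = (2/3)·q_2/q_1 = p_1/p_2.
Rearranging, p_2·q_2 = (3/2)·p_1·q_1. Substituting into the budget gives p_1·q_1·(1 + (3/2)) = I.
Demand: q_1*(p_1,p_2,I) = 0.4·I/p_1 and q_2* = 0.6·I/p_2.
At p_1=14, p_2=41.6, I=56: q_1* = 0.4·56/14 = 1.6, q_2* = 0.8077.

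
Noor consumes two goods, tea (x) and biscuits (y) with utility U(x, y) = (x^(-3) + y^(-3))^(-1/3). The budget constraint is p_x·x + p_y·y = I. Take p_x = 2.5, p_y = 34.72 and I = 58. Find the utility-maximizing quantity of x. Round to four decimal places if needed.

x* = 2.8313

MU_x ∝ x^(-4), MU_y ∝ y^(-4), so MRS = (y/x)^(4) = p_x/p_y.
Hence y/x = (p_x/p_y)^(1/(4)), i.e. raised to the 0.25 power.
Substitute y = (y/x)·x into the budget: x* = I/(p_x + p_y·(y/x)).
Numerically y/x = 0.518012, so x* = 58/(2.5 + 34.72·0.518012) = 2.8313.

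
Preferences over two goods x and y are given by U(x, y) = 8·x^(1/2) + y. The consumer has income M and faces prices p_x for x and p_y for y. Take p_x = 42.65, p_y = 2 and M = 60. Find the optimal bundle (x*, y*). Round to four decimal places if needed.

Utility is quasi-linear in y; the FOC for x is 4/√x = p_x/p_y.
Solve: √x = 4·p_y/p_x, so x*(p_x,p_y) = (4·p_y/p_x)², and y* = (M − p_x·x*)/p_y.
Plugging in: x* = (4·2/42.65)² = 0.0352, y* = 29.2497.

x* = 0.0352, y* = 29.2497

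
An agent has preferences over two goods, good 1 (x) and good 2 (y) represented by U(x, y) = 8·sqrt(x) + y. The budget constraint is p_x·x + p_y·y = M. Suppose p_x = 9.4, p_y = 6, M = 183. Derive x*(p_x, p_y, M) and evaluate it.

x* = 6.5188

MU_x = 4/√x, MU_y = 1. Tangency: 4/√x = p_x/p_y.
Thus x* = (4·p_y/p_x)² — independent of M — with the rest of income spent on y.
Plugging in: x* = (4·6/9.4)² = 6.5188.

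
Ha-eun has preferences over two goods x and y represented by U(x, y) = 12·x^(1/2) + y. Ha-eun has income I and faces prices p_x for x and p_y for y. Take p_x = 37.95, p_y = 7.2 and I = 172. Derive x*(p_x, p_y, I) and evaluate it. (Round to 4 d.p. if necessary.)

x* = 1.2958

MU_x = 6/√x, MU_y = 1. Tangency: 6/√x = p_x/p_y.
Thus x* = (6·p_y/p_x)² — independent of I — with the rest of income spent on y.
Plugging in: x* = (6·7.2/37.95)² = 1.2958.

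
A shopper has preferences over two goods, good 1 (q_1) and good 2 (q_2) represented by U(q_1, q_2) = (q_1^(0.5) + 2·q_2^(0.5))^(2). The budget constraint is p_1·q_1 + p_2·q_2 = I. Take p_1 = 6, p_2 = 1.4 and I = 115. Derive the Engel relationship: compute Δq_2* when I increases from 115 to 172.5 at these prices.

Δq_2* = 38.8076

From the CES first-order condition, (1/2)·(q_2/q_1)^(0.5) = p_1/p_2.
Hence q_2/q_1 = (2·p_1/p_2)^(1/(0.5)), i.e. raised to the 2 power.
With the ratio pinned down, the budget gives q_1* = I/(p_1 + p_2·(q_2/q_1)) and q_2* = (q_2/q_1)·q_1*.
Numerically q_2/q_1 = 73.469388, so q_1* = 115/(6 + 1.4·73.469388) = 1.0564 and q_2* = 73.469388·1.0564 = 77.6153.
At I' = 172.5: q_2* = 116.4229. Change: 116.4229 − 77.6153 = 38.8076.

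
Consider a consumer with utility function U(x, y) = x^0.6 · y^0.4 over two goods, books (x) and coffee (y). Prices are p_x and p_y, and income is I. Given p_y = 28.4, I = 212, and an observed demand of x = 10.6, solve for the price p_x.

The MRS is (3/2)·y/x. Set MRS = p_x/p_y.
Rearranging, p_y·y = (2/3)·p_x·x. Substituting into the budget gives p_x·x·(1 + (2/3)) = I.
Demand: x*(p_x,p_y,I) = 0.6·I/p_x and y* = 0.4·I/p_y.
Set x* = 10.6 in the demand function and solve for p_x: p_x = 12.

p_x = 12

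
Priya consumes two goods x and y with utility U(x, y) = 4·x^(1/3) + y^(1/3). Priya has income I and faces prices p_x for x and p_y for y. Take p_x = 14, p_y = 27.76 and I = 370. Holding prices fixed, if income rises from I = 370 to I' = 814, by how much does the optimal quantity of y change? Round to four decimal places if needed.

Δy* = 1.304

MRS = MU_x/MU_y = 4·(y/x)^(2/3). Set equal to p_x/p_y.
Solve for the ratio: y/x = [(1/4)·p_x/p_y]^(1.5).
With the ratio pinned down, the budget gives x* = I/(p_x + p_y·(y/x)) and y* = (y/x)·x*.
Numerically y/x = 0.044769, so x* = 370/(14 + 27.76·0.044769) = 24.2738 and y* = 0.044769·24.2738 = 1.0867.
At I' = 814: y* = 2.3907. Change: 2.3907 − 1.0867 = 1.304.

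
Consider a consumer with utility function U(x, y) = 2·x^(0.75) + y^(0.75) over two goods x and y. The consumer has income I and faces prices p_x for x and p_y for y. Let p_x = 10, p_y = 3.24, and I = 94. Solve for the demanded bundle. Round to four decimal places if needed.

x* = 3.3127, y* = 18.788

MRS = MU_x/MU_y = 2·(y/x)^(0.25). Set equal to p_x/p_y.
Solve for the ratio: y/x = [(1/2)·p_x/p_y]^(4).
With the ratio pinned down, the budget gives x* = I/(p_x + p_y·(y/x)) and y* = (y/x)·x*.
Numerically y/x = 5.671527, so x* = 94/(10 + 3.24·5.671527) = 3.3127 and y* = 5.671527·3.3127 = 18.788.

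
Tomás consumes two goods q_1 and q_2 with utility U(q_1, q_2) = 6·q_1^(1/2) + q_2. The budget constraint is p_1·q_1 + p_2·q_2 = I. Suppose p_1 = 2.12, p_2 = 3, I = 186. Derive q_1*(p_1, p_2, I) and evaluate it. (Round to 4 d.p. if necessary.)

MU_q_1 = 3/√q_1, MU_q_2 = 1. Tangency: 3/√q_1 = p_1/p_2.
Solve: √q_1 = 3·p_2/p_1, so q_1*(p_1,p_2) = (3·p_2/p_1)², and q_2* = (I − p_1·q_1*)/p_2.
Plugging in: q_1* = (3·3/2.12)² = 18.0224.

q_1* = 18.0224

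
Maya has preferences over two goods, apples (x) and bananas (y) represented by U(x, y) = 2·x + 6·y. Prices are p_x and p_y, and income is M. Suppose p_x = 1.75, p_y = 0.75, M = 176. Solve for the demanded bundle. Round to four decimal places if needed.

x* = 0, y* = 234.6667

Perfect substitutes: compare marginal utility per dollar. 2/p_x vs 6/p_y → 1.1429 vs 8.
y gives more utility per dollar, so spend all income on y: y* = M/p_y, x* = 0.
Numerically: x* = 0, y* = 234.6667.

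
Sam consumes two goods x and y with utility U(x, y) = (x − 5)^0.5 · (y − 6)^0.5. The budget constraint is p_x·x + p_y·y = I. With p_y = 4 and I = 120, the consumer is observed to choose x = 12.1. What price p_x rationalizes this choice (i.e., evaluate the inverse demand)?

p_x = 5

This is Cobb-Douglas in (x−5, y−6): tangency gives 0.5·p_y·(y−6) = 0.5·p_x·(x−5).
After buying the subsistence bundle (5, 6), a share 0.5 of the remaining income goes to x: x* = 5 + 0.5·(I − 5p_x − 6p_y)/p_x.
Set x* = 12.1 in the demand function and solve for p_x: p_x = 5.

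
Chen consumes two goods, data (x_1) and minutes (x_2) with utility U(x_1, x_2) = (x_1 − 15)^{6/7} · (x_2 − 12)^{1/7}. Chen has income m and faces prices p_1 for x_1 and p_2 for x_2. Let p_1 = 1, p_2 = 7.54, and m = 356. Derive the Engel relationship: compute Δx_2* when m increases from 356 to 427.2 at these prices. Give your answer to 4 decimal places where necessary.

MRS = 6·(x_2−12)/(x_1−15). Tangency with p_1/p_2 gives x_2−12 = (1/6)·(p_1/p_2)·(x_1−15).
Substituting into the budget: x_1* = 15 + 6/7·(m − 15·p_1 − 12·p_2)/p_1, and x_2* = 12 + 1/7·(…)/p_2.
Discretionary income = 356 − 15·1 − 12·7.54 = 250.52; x_2* = 12 + 1/7·250.52/7.54 = 16.7465.
At m' = 427.2: x_2* = 18.0955. Change: 18.0955 − 16.7465 = 1.349.

Δx_2* = 1.349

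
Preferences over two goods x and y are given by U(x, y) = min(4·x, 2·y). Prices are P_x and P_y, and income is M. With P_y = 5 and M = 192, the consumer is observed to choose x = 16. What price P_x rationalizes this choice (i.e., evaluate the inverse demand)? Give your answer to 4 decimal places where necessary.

P_x = 2

With perfect complements, no substitution: consume in ratio x:y = 2:4.
Budget: P_x·x + P_y·2·x = M, so (2·P_x + 4·P_y)·x = 2·M.
Demand: x*(P_x,P_y,M) = 2·M/(2·P_x + 4·P_y), y* = 4·M/(2·P_x + 4·P_y).
Set x* = 16 in the demand function and solve for P_x: P_x = 2.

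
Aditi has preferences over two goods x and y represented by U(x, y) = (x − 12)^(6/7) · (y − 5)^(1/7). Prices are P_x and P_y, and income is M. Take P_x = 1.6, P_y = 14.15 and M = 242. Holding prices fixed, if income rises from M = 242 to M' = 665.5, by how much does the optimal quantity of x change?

Δx* = 226.875

Substituting into the budget: x* = 12 + 6/7·(M − 12·P_x − 5·P_y)/P_x, and y* = 5 + 1/7·(…)/P_y.
Discretionary income = 242 − 12·1.6 − 5·14.15 = 152.05; x* = 12 + 6/7·152.05/1.6 = 93.4554.
At M' = 665.5: x* = 320.3304. Change: 320.3304 − 93.4554 = 226.875.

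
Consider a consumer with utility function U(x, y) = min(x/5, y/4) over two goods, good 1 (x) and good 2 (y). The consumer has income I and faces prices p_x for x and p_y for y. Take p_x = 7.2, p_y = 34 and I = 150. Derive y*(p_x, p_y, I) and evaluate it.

Leontief preferences: the optimum is at the kink where x/5 = y/4, i.e. y = (4/5)·x.
Budget: p_x·x + p_y·(4/5)·x = I, so (5·p_x + 4·p_y)·x = 5·I.
Demand: x*(p_x,p_y,I) = 5·I/(5·p_x + 4·p_y), y* = 4·I/(5·p_x + 4·p_y).
Here 5·7.2 + 4·34 = 172, giving y* = 3.4884.

y* = 3.4884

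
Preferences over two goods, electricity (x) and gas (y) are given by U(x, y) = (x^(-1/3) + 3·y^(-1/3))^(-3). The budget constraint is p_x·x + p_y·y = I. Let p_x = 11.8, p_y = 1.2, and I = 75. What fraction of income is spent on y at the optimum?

share on y = 0.5628

Substitute y = (y/x)·x into the budget: x* = I/(p_x + p_y·(y/x)).
Numerically y/x = 12.658041, so x* = 75/(11.8 + 1.2·12.658041) = 2.7788 and y* = 12.658041·2.7788 = 35.1747.
Expenditure on y: 1.2·35.1747 = 42.2097; share = 0.5628.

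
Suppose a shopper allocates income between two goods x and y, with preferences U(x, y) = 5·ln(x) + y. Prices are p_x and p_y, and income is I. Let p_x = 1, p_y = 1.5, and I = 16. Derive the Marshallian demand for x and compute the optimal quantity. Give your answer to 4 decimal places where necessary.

MU_x = 5/x, MU_y = 1. Tangency: 5/x = p_x/p_y.
So x*(p_x,p_y) = 5·p_y/p_x, independent of income; and y* = (I − 5·p_y)/p_y.
At the given prices: x* = 5·1.5/1 = 7.5.

x* = 7.5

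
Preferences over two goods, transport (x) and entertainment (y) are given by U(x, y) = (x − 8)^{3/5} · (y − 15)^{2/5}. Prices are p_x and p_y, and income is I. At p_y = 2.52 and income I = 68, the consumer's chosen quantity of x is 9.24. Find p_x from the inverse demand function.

This is Cobb-Douglas in (x−8, y−15): tangency gives 0.6·p_y·(y−15) = 0.4·p_x·(x−8).
After buying the subsistence bundle (8, 15), a share 0.6 of the remaining income goes to x: x* = 8 + 0.6·(I − 8p_x − 15p_y)/p_x.
Set x* = 9.24 in the demand function and solve for p_x: p_x = 3.

p_x = 3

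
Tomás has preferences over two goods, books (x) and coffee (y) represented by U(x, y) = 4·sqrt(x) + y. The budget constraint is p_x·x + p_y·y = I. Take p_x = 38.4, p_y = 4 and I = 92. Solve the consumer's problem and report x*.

x* = 0.0434

Set MRS = p_x/p_y: 2·x^(−1/2) = p_x/p_y.
Solve: √x = 2·p_y/p_x, so x*(p_x,p_y) = (2·p_y/p_x)², and y* = (I − p_x·x*)/p_y.
Plugging in: x* = (2·4/38.4)² = 0.0434.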